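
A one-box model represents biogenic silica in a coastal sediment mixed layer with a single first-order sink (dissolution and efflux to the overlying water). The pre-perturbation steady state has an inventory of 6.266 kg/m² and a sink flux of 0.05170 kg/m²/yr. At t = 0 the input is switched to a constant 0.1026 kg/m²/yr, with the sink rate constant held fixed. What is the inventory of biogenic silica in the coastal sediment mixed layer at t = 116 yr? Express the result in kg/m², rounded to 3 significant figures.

10.1 kg/m²

Residence time τ = M₀/F₀ = 121.2 yr. The eventual steady state is M_∞ = M₀·(F₁/F₀) = 6.266 × 0.1026/0.05170 = 12.435 kg/m².
The anomaly ΔM(t) = M(t) − M_∞ decays as ΔM₀·e^(−t/τ) with ΔM₀ = 6.266 − 12.435 = −6.169 kg/m².
At t = 116 yr, e^(−t/τ) = e^(−0.9571) = 0.3840, so ΔM = −2.369 kg/m² and M = 12.435 − 2.369 = 10.066 kg/m².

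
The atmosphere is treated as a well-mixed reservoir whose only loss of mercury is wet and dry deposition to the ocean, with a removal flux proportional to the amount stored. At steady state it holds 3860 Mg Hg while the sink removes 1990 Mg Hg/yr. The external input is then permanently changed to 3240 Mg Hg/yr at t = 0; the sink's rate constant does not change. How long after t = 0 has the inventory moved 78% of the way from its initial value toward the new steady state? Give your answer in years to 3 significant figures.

2.94 yr

τ = M₀/F₀ = 3860/1990 = 1.940 yr.
The remaining gap fraction is e^(−t/τ); 78% covered ⇒ e^(−t/τ) = 0.220.
t = −τ ln(0.220) = 1.940 × 1.514 = 2.937 yr.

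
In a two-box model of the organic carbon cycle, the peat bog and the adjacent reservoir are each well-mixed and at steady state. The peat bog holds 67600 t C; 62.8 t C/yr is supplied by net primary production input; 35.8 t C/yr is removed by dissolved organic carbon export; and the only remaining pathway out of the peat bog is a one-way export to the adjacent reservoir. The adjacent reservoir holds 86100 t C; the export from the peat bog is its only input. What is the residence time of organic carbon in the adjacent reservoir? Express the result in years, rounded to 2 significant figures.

Balance the peat bog: ΣF_in = 62.800 t C/yr.
Export to the adjacent reservoir = ΣF_in − (35.8) = 27.000 t C/yr.
At steady state the output of the adjacent reservoir equals its input, 27.000 t C/yr.
τ = M / F = 86100 / 27.000 = 3189 yr.

3200 yr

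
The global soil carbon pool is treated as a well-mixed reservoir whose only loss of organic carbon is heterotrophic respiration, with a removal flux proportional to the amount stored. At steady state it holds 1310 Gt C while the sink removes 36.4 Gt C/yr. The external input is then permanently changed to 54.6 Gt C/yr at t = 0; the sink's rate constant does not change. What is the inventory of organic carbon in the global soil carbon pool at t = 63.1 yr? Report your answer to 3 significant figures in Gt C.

Residence time τ = M₀/F₀ = 35.99 yr. The eventual steady state is M_∞ = M₀·(F₁/F₀) = 1310 × 54.6/36.4 = 1965.0 Gt C.
The anomaly ΔM(t) = M(t) − M_∞ decays as ΔM₀·e^(−t/τ) with ΔM₀ = 1310 − 1965.0 = −655.0 Gt C.
At t = 63.1 yr, e^(−t/τ) = e^(−1.753) = 0.1732, so ΔM = −113.4 Gt C and M = 1965.0 − 113.4 = 1851.6 Gt C.

1850 Gt C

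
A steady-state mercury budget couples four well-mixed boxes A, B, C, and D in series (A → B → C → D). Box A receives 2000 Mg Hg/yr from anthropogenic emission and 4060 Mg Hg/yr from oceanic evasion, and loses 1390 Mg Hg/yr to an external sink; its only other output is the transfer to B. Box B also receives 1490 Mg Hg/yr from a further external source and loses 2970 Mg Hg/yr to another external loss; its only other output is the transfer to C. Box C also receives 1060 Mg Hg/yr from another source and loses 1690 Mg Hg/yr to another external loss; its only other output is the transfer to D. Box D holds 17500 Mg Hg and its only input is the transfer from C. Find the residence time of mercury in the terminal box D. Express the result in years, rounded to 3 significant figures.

Box A: F(A→B) = (2000 + 4060) − 1390 = 4670.0 Mg Hg/yr.
Box B: F(B→C) = (4670.0 + 1490) − 2970 = 3190.0 Mg Hg/yr.
Box C: F(C→D) = (3190.0 + 1060) − 1690 = 2560.0 Mg Hg/yr.
Box D throughput = its input = 2560.0 Mg Hg/yr; τ = 17500 / 2560.0 = 6.836 yr.

6.84 yr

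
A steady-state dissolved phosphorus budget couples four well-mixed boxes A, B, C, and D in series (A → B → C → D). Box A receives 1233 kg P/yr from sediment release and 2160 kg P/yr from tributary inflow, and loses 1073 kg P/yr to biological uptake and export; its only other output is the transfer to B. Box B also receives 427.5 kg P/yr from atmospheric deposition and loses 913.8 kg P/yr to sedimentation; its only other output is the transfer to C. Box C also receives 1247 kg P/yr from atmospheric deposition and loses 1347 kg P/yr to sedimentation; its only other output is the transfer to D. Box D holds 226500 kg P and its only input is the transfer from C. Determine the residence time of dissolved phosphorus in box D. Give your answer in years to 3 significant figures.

Box A: F(A→B) = (1233 + 2160) − 1073 = 2320.0 kg P/yr.
Box B: F(B→C) = (2320.0 + 427.5) − 913.8 = 1833.7 kg P/yr.
Box C: F(C→D) = (1833.7 + 1247) − 1347 = 1733.7 kg P/yr.
Box D throughput = its input = 1733.7 kg P/yr; τ = 226500 / 1733.7 = 130.6 yr.

131 yr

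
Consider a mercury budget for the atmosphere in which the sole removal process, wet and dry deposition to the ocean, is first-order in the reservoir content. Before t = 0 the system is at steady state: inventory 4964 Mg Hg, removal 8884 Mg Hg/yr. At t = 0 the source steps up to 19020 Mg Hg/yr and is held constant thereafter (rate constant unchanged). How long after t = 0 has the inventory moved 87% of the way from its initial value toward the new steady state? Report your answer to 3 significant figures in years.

1.14 yr

τ = M₀/F₀ = 4964/8884 = 0.5588 yr.
The remaining gap fraction is e^(−t/τ); 87% covered ⇒ e^(−t/τ) = 0.130.
t = −τ ln(0.130) = 0.5588 × 2.040 = 1.140 yr.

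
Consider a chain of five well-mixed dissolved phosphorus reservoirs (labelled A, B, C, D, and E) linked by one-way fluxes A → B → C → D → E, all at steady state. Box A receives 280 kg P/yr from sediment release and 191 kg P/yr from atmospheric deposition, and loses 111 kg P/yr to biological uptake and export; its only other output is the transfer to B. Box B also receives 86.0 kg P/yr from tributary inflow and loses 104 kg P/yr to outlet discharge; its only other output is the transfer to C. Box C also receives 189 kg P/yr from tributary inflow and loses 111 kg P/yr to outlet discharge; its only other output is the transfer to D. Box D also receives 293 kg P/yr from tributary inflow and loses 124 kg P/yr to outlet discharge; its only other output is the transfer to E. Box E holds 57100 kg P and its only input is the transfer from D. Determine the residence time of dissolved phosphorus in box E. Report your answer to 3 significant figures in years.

96.9 yr

Box A: F(A→B) = (280 + 191) − 111 = 360.00 kg P/yr.
Box B: F(B→C) = (360.00 + 86.0) − 104 = 342.00 kg P/yr.
Box C: F(C→D) = (342.00 + 189) − 111 = 420.00 kg P/yr.
Box D: F(D→E) = (420.00 + 293) − 124 = 589.00 kg P/yr.
Box E throughput = its input = 589.00 kg P/yr; τ = 57100 / 589.00 = 96.94 yr.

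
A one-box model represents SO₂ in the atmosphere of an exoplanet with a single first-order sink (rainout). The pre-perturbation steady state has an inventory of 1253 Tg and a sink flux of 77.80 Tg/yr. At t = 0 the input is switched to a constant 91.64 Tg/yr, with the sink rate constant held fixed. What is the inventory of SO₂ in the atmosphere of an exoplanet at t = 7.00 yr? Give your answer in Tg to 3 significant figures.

Residence time τ = M₀/F₀ = 16.11 yr. The eventual steady state is M_∞ = M₀·(F₁/F₀) = 1253 × 91.64/77.80 = 1475.9 Tg.
The anomaly ΔM(t) = M(t) − M_∞ decays as ΔM₀·e^(−t/τ) with ΔM₀ = 1253 − 1475.9 = −222.9 Tg.
At t = 7.00 yr, e^(−t/τ) = e^(−0.4346) = 0.6475, so ΔM = −144.3 Tg and M = 1475.9 − 144.3 = 1331.6 Tg.

1330 Tg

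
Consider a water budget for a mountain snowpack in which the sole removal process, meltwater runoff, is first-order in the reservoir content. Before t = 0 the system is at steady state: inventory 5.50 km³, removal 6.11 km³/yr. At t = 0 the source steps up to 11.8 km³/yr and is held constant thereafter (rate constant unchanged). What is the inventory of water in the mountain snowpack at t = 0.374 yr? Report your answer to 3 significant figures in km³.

τ = M₀/F₀ = 5.50/6.11 = 0.9002 yr; rate constant k = 1/τ.
New steady state M_∞ = F₁/k = F₁·τ = 11.8 × 0.9002 = 10.622 km³.
M(t) = M_∞ + (M₀ − M_∞)·e^(−t/τ); t/τ = 0.374/0.9002 = 0.4155, so e^(−t/τ) = 0.6600.
M(t) = 10.622 − 5.122 × 0.6600 = 7.2413 km³.

7.24 km³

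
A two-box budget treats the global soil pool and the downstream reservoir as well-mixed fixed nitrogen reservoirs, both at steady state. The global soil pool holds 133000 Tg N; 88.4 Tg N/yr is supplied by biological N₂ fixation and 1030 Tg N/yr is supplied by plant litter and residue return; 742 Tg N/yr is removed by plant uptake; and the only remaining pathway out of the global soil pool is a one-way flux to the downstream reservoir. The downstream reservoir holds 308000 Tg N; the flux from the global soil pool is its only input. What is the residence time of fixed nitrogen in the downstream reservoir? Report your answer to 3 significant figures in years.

Balance the global soil pool: ΣF_in = 88.4 + 1030 = 1118.4 Tg N/yr.
Flux to the downstream reservoir = ΣF_in − (742) = 376.40 Tg N/yr.
At steady state the output of the downstream reservoir equals its input, 376.40 Tg N/yr.
τ = M / F = 308000 / 376.40 = 818.3 yr.

818 yr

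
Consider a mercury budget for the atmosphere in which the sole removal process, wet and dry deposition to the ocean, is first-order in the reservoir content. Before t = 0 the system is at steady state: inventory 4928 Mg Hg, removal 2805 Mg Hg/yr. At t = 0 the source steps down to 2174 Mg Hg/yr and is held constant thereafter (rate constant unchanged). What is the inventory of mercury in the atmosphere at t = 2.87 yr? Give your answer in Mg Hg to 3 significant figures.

τ = M₀/F₀ = 4928/2805 = 1.757 yr; rate constant k = 1/τ.
New steady state M_∞ = F₁/k = F₁·τ = 2174 × 1.757 = 3819.4 Mg Hg.
M(t) = M_∞ + (M₀ − M_∞)·e^(−t/τ); t/τ = 2.87/1.757 = 1.634, so e^(−t/τ) = 0.1952.
M(t) = 3819.4 + 1109 × 0.1952 = 4035.8 Mg Hg.

4040 Mg Hg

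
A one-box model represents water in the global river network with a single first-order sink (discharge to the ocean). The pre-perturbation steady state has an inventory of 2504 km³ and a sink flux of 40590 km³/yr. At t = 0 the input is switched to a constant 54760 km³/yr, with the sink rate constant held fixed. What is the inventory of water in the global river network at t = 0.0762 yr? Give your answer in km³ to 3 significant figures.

τ = M₀/F₀ = 2504/40590 = 0.06169 yr; rate constant k = 1/τ.
New steady state M_∞ = F₁/k = F₁·τ = 54760 × 0.06169 = 3378.1 km³.
M(t) = M_∞ + (M₀ − M_∞)·e^(−t/τ); t/τ = 0.0762/0.06169 = 1.235, so e^(−t/τ) = 0.2908.
M(t) = 3378.1 − 874.1 × 0.2908 = 3124.0 km³.

3120 km³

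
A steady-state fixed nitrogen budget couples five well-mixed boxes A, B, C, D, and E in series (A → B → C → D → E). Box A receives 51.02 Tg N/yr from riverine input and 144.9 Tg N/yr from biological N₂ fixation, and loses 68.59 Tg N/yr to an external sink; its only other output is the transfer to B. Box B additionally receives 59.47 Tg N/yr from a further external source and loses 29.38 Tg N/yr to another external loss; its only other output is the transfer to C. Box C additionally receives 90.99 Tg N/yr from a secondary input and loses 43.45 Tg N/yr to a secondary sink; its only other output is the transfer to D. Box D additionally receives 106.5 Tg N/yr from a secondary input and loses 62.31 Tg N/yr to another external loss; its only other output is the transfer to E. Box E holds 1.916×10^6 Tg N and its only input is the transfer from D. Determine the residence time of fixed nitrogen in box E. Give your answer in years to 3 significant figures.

7690 yr

Box A: F(A→B) = (51.02 + 144.9) − 68.59 = 127.33 Tg N/yr.
Box B: F(B→C) = (127.33 + 59.47) − 29.38 = 157.42 Tg N/yr.
Box C: F(C→D) = (157.42 + 90.99) − 43.45 = 204.96 Tg N/yr.
Box D: F(D→E) = (204.96 + 106.5) − 62.31 = 249.15 Tg N/yr.
Box E throughput = its input = 249.15 Tg N/yr; τ = 1.916×10^6 / 249.15 = 7690 yr.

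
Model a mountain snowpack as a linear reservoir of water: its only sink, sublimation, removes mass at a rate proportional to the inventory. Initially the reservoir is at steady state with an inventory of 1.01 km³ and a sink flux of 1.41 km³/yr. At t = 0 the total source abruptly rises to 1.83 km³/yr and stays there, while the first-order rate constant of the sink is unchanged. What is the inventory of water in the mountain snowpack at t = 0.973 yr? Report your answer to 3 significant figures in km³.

Residence time τ = M₀/F₀ = 0.7163 yr. The eventual steady state is M_∞ = M₀·(F₁/F₀) = 1.01 × 1.83/1.41 = 1.3109 km³.
The anomaly ΔM(t) = M(t) − M_∞ decays as ΔM₀·e^(−t/τ) with ΔM₀ = 1.01 − 1.3109 = −0.3009 km³.
At t = 0.973 yr, e^(−t/τ) = e^(−1.358) = 0.2571, so ΔM = −0.07734 km³ and M = 1.3109 − 0.07734 = 1.2335 km³.

1.23 km³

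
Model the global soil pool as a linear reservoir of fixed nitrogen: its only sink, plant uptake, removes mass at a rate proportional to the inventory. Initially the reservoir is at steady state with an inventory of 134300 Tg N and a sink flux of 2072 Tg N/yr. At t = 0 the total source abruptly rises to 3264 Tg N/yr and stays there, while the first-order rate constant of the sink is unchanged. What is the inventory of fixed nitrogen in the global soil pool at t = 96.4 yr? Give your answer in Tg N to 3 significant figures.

τ = M₀/F₀ = 134300/2072 = 64.82 yr; rate constant k = 1/τ.
New steady state M_∞ = F₁/k = F₁·τ = 3264 × 64.82 = 211560 Tg N.
M(t) = M_∞ + (M₀ − M_∞)·e^(−t/τ); t/τ = 96.4/64.82 = 1.487, so e^(−t/τ) = 0.2260.
M(t) = 211560 − 77260 × 0.2260 = 194100 Tg N.

194000 Tg N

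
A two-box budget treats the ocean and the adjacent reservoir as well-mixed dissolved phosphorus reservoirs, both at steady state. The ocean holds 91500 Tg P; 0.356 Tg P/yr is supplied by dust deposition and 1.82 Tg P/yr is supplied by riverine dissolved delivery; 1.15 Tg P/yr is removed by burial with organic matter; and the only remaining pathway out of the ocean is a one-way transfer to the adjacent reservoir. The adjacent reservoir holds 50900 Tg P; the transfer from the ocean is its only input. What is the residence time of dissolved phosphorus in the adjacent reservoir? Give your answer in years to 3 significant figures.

Balance the ocean: ΣF_in = 0.356 + 1.82 = 2.1760 Tg P/yr.
Transfer to the adjacent reservoir = ΣF_in − (1.15) = 1.0260 Tg P/yr.
At steady state the output of the adjacent reservoir equals its input, 1.0260 Tg P/yr.
τ = M / F = 50900 / 1.0260 = 49610 yr.

49600 yr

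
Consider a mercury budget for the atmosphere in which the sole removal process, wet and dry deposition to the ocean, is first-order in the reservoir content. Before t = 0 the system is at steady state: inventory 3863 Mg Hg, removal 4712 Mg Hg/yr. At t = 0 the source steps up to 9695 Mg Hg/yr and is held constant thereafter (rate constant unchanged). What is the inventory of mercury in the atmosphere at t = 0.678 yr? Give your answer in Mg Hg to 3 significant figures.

τ = M₀/F₀ = 3863/4712 = 0.8198 yr; rate constant k = 1/τ.
New steady state M_∞ = F₁/k = F₁·τ = 9695 × 0.8198 = 7948.2 Mg Hg.
M(t) = M_∞ + (M₀ − M_∞)·e^(−t/τ); t/τ = 0.678/0.8198 = 0.8270, so e^(−t/τ) = 0.4374.
M(t) = 7948.2 − 4085 × 0.4374 = 6161.5 Mg Hg.

6160 Mg Hg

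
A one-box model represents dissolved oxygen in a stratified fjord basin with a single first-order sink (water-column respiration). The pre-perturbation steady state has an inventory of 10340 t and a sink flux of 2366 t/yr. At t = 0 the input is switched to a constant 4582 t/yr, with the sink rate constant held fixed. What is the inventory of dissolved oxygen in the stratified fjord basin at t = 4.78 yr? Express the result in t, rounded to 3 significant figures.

16800 t

τ = M₀/F₀ = 10340/2366 = 4.370 yr; rate constant k = 1/τ.
New steady state M_∞ = F₁/k = F₁·τ = 4582 × 4.370 = 20024 t.
M(t) = M_∞ + (M₀ − M_∞)·e^(−t/τ); t/τ = 4.78/4.370 = 1.094, so e^(−t/τ) = 0.3350.
M(t) = 20024 − 9684 × 0.3350 = 16781 t.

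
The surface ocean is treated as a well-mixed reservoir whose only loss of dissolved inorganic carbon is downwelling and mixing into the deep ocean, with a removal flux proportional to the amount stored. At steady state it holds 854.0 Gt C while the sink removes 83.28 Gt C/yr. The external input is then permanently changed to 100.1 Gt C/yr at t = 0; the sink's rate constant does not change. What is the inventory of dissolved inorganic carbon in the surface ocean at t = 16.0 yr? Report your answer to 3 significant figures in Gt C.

990 Gt C

τ = M₀/F₀ = 854.0/83.28 = 10.25 yr; rate constant k = 1/τ.
New steady state M_∞ = F₁/k = F₁·τ = 100.1 × 10.25 = 1026.5 Gt C.
M(t) = M_∞ + (M₀ − M_∞)·e^(−t/τ); t/τ = 16.0/10.25 = 1.560, so e^(−t/τ) = 0.2101.
M(t) = 1026.5 − 172.5 × 0.2101 = 990.25 Gt C.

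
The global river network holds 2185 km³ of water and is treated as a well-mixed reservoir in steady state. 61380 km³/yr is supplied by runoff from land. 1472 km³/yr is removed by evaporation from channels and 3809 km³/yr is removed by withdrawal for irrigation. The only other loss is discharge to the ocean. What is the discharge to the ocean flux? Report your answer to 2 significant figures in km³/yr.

At steady state ΣF_in = ΣF_out.
ΣF_in = 61380 km³/yr.
Discharge to the ocean flux = ΣF_in − (1472 + 3809) = 61380 − 5281 = 56100 km³/yr.

56000 km³/yr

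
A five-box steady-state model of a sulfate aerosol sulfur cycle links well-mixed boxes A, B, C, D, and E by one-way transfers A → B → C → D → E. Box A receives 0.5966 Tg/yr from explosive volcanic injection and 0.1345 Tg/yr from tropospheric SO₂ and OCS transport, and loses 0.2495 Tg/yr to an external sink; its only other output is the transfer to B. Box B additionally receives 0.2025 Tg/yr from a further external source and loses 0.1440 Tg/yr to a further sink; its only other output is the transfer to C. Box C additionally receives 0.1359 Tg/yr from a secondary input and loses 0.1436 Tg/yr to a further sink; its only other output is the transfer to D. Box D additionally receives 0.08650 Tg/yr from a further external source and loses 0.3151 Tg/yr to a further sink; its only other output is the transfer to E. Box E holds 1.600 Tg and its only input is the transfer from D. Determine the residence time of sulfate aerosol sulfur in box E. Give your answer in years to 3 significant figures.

5.27 yr

Box A: F(A→B) = (0.5966 + 0.1345) − 0.2495 = 0.48160 Tg/yr.
Box B: F(B→C) = (0.48160 + 0.2025) − 0.1440 = 0.54010 Tg/yr.
Box C: F(C→D) = (0.54010 + 0.1359) − 0.1436 = 0.53240 Tg/yr.
Box D: F(D→E) = (0.53240 + 0.08650) − 0.3151 = 0.30380 Tg/yr.
Box E throughput = its input = 0.30380 Tg/yr; τ = 1.600 / 0.30380 = 5.267 yr.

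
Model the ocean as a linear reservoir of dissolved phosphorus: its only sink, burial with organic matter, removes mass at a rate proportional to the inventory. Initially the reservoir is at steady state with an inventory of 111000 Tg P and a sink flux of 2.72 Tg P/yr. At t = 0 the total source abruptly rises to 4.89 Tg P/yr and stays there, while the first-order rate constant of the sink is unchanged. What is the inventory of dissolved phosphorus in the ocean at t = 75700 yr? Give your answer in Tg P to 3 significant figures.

τ = M₀/F₀ = 111000/2.72 = 40810 yr; rate constant k = 1/τ.
New steady state M_∞ = F₁/k = F₁·τ = 4.89 × 40810 = 199560 Tg P.
M(t) = M_∞ + (M₀ − M_∞)·e^(−t/τ); t/τ = 75700/40810 = 1.855, so e^(−t/τ) = 0.1565.
M(t) = 199560 − 88560 × 0.1565 = 185700 Tg P.

186000 Tg P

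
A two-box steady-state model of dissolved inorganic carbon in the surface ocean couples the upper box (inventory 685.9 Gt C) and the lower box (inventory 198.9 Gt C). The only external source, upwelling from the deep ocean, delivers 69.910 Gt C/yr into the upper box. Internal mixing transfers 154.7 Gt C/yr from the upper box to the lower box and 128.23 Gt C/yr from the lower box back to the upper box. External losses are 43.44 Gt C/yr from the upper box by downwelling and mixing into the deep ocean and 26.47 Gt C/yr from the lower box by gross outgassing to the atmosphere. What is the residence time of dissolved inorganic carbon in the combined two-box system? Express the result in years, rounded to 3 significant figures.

12.7 yr

For the system as a whole, the A↔B exchange is internal and contributes nothing to the throughput; only the external sinks remove mass.
M_total = 685.9 + 198.9 = 884.80 Gt C.
ΣF_external_out = 43.44 + 26.47 = 69.910 Gt C/yr.
τ = M_total / ΣF_ext = 884.80 / 69.910 = 12.66 yr.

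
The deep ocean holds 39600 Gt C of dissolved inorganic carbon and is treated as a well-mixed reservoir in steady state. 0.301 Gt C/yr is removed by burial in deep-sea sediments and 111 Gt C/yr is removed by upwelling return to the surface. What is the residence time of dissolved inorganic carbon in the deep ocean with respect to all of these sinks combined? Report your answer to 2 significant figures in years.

Total removal flux = 0.301 + 111 = 111.30 Gt C/yr.
τ = M / ΣF_out = 39600 / 111.30 = 355.8 yr.

360 yr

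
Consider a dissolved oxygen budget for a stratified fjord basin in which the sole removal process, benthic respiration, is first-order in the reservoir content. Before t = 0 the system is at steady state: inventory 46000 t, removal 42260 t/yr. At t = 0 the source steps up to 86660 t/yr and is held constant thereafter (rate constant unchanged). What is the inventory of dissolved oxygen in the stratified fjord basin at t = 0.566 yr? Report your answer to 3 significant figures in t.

65600 t

τ = M₀/F₀ = 46000/42260 = 1.088 yr; rate constant k = 1/τ.
New steady state M_∞ = F₁/k = F₁·τ = 86660 × 1.088 = 94329 t.
M(t) = M_∞ + (M₀ − M_∞)·e^(−t/τ); t/τ = 0.566/1.088 = 0.5200, so e^(−t/τ) = 0.5945.
M(t) = 94329 − 48330 × 0.5945 = 65596 t.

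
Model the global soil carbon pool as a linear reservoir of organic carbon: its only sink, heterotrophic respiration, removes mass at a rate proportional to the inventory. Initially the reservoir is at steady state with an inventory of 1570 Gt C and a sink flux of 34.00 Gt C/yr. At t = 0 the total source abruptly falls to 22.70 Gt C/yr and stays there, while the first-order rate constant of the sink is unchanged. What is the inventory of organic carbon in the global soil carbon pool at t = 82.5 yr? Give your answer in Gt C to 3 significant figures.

Residence time τ = M₀/F₀ = 46.18 yr. The eventual steady state is M_∞ = M₀·(F₁/F₀) = 1570 × 22.70/34.00 = 1048.2 Gt C.
The anomaly ΔM(t) = M(t) − M_∞ decays as ΔM₀·e^(−t/τ) with ΔM₀ = 1570 − 1048.2 = 521.8 Gt C.
At t = 82.5 yr, e^(−t/τ) = e^(−1.787) = 0.1675, so ΔM = 87.41 Gt C and M = 1048.2 + 87.41 = 1135.6 Gt C.

1140 Gt C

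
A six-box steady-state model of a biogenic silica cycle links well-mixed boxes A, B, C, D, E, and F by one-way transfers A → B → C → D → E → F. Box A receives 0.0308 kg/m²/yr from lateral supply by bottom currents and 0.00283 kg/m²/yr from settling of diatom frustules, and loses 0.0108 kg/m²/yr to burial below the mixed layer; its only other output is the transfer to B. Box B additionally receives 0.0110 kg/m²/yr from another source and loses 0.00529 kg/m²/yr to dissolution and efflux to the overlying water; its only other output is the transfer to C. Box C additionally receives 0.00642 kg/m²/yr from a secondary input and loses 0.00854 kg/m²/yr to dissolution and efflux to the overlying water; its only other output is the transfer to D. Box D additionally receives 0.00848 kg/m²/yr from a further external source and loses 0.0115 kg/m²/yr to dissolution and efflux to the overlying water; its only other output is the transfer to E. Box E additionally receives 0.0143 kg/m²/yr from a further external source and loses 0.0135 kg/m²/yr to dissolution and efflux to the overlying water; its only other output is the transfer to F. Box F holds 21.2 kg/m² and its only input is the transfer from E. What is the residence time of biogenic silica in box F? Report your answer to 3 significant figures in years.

876 yr

Box A: F(A→B) = (0.0308 + 0.00283) − 0.0108 = 0.022830 kg/m²/yr.
Box B: F(B→C) = (0.022830 + 0.0110) − 0.00529 = 0.028540 kg/m²/yr.
Box C: F(C→D) = (0.028540 + 0.00642) − 0.00854 = 0.026420 kg/m²/yr.
Box D: F(D→E) = (0.026420 + 0.00848) − 0.0115 = 0.023400 kg/m²/yr.
Box E: F(E→F) = (0.023400 + 0.0143) − 0.0135 = 0.024200 kg/m²/yr.
Box F throughput = its input = 0.024200 kg/m²/yr; τ = 21.2 / 0.024200 = 876.0 yr.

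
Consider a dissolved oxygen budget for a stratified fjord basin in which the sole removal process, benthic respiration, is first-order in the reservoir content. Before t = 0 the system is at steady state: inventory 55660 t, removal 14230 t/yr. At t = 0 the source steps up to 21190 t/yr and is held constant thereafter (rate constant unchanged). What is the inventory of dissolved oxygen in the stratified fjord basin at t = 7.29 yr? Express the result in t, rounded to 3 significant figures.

78700 t

Residence time τ = M₀/F₀ = 3.911 yr. The eventual steady state is M_∞ = M₀·(F₁/F₀) = 55660 × 21190/14230 = 82884 t.
The anomaly ΔM(t) = M(t) − M_∞ decays as ΔM₀·e^(−t/τ) with ΔM₀ = 55660 − 82884 = −27220 t.
At t = 7.29 yr, e^(−t/τ) = e^(−1.864) = 0.1551, so ΔM = −4222 t and M = 82884 − 4222 = 78662 t.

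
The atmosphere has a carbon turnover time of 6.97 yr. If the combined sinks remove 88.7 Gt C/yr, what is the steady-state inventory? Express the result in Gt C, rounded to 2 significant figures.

τ = M/F ⇒ M = τ × F = 6.97 × 88.7 = 618.2 Gt C.

620 Gt C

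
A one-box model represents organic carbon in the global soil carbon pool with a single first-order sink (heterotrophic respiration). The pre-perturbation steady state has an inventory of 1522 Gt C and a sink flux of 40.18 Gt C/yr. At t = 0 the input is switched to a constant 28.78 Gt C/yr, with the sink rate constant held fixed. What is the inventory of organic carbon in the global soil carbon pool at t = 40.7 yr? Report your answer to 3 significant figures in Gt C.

1240 Gt C

τ = M₀/F₀ = 1522/40.18 = 37.88 yr; rate constant k = 1/τ.
New steady state M_∞ = F₁/k = F₁·τ = 28.78 × 37.88 = 1090.2 Gt C.
M(t) = M_∞ + (M₀ − M_∞)·e^(−t/τ); t/τ = 40.7/37.88 = 1.074, so e^(−t/τ) = 0.3415.
M(t) = 1090.2 + 431.8 × 0.3415 = 1237.6 Gt C.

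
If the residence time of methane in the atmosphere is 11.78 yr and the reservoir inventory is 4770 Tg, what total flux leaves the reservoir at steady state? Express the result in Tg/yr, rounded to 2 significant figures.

F = M / τ = 4770 / 11.78 = 404.9 Tg/yr.

400 Tg/yr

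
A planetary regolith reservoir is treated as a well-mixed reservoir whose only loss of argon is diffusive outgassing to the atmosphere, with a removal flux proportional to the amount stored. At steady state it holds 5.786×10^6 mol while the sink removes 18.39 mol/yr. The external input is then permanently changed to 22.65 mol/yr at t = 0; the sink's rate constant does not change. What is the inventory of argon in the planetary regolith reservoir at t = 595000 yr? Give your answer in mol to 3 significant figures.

The sink rate constant is k = F₀/M₀ = 18.39/5.786×10^6 = 3.178×10^-6 yr⁻¹.
Solving dM/dt = F₁ − kM with M(0) = M₀ gives M(t) = F₁/k + (M₀ − F₁/k)·e^(−kt).
F₁/k = 22.65/3.178×10^-6 = 7.1263×10^6 mol; kt = 3.178×10^-6 × 595000 = 1.891, e^(−kt) = 0.1509.
M(595000) = 7.1263×10^6 + (5.786×10^6 − 7.1263×10^6) × 0.1509 = 7.1263×10^6 − 202300 = 6.9241×10^6 mol.

6.92×10^6 mol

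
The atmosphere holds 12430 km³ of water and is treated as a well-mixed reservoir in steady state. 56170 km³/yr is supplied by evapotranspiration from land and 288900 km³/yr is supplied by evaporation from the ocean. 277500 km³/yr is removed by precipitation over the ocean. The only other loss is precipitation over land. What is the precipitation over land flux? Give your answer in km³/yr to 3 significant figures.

67600 km³/yr

At steady state ΣF_in = ΣF_out.
ΣF_in = 56170 + 288900 = 345070 km³/yr.
Precipitation over land flux = ΣF_in − (277500) = 345070 − 277500 = 67570 km³/yr.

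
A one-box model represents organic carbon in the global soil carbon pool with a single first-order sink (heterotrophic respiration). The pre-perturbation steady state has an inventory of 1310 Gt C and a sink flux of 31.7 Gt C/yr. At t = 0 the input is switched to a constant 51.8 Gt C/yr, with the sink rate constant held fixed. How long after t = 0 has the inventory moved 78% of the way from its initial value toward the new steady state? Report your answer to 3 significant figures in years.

62.6 yr

τ = M₀/F₀ = 1310/31.7 = 41.32 yr.
The remaining gap fraction is e^(−t/τ); 78% covered ⇒ e^(−t/τ) = 0.220.
t = −τ ln(0.220) = 41.32 × 1.514 = 62.57 yr.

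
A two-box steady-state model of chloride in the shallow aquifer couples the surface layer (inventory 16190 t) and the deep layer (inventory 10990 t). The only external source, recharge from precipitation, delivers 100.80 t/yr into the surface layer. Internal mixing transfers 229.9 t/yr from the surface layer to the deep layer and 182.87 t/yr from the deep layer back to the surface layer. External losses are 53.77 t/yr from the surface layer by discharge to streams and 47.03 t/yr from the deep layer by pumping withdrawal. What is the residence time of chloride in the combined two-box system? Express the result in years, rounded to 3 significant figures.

Residence time in the combined system uses the total inventory and the total *external* removal — internal exchanges between the two boxes cancel.
M_total = 16190 + 10990 = 27180 t.
ΣF_external_out = 53.77 + 47.03 = 100.80 t/yr.
τ = M_total / ΣF_ext = 27180 / 100.80 = 269.6 yr.

270 yr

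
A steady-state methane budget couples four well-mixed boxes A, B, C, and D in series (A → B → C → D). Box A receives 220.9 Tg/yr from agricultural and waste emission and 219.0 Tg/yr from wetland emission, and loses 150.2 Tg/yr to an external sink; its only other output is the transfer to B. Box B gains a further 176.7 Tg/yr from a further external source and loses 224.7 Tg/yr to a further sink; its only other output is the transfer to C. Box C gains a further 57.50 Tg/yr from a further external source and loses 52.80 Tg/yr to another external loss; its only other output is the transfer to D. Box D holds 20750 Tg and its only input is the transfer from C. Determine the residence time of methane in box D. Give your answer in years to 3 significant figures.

Box A: F(A→B) = (220.9 + 219.0) − 150.2 = 289.70 Tg/yr.
Box B: F(B→C) = (289.70 + 176.7) − 224.7 = 241.70 Tg/yr.
Box C: F(C→D) = (241.70 + 57.50) − 52.80 = 246.40 Tg/yr.
Box D throughput = its input = 246.40 Tg/yr; τ = 20750 / 246.40 = 84.21 yr.

84.2 yr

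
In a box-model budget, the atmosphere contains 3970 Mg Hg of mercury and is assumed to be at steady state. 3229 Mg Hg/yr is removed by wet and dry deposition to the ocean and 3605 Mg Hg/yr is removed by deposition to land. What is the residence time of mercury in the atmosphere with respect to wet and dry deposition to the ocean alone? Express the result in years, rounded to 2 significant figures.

Residence time with respect to a single sink: τ = M / F_sink.
τ = 3970 / 3229 = 1.229 yr.

1.2 yr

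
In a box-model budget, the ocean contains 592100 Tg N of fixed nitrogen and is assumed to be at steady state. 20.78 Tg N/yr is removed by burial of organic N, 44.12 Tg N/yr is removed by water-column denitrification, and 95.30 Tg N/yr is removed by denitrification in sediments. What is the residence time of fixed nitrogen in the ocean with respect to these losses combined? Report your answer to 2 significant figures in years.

3700 yr

Total removal = 20.78 + 44.12 + 95.30 = 160.20 Tg N/yr.
τ = M / ΣF_out = 592100 / 160.20 = 3696 yr.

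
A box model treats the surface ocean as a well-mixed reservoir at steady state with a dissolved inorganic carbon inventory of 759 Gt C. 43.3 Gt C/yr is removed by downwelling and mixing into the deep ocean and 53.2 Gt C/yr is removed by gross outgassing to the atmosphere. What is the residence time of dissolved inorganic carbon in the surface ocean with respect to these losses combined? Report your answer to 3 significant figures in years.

Total removal = 43.30 + 53.20 = 96.500 Gt C/yr.
τ = M / ΣF_out = 759 / 96.500 = 7.865 yr.

7.87 yr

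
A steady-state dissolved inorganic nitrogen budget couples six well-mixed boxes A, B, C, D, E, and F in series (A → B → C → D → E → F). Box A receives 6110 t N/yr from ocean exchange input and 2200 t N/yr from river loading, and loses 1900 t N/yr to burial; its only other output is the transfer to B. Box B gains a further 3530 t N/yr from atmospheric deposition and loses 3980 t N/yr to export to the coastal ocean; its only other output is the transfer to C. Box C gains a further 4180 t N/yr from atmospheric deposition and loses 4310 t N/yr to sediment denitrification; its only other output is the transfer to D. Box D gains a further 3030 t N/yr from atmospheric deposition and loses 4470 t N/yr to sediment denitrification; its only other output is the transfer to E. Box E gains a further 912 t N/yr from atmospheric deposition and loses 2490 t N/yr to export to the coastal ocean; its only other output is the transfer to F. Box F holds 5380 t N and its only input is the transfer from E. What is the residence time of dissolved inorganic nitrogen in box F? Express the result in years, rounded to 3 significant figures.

1.91 yr

Box A: F(A→B) = (6110 + 2200) − 1900 = 6410.0 t N/yr.
Box B: F(B→C) = (6410.0 + 3530) − 3980 = 5960.0 t N/yr.
Box C: F(C→D) = (5960.0 + 4180) − 4310 = 5830.0 t N/yr.
Box D: F(D→E) = (5830.0 + 3030) − 4470 = 4390.0 t N/yr.
Box E: F(E→F) = (4390.0 + 912) − 2490 = 2812.0 t N/yr.
Box F throughput = its input = 2812.0 t N/yr; τ = 5380 / 2812.0 = 1.913 yr.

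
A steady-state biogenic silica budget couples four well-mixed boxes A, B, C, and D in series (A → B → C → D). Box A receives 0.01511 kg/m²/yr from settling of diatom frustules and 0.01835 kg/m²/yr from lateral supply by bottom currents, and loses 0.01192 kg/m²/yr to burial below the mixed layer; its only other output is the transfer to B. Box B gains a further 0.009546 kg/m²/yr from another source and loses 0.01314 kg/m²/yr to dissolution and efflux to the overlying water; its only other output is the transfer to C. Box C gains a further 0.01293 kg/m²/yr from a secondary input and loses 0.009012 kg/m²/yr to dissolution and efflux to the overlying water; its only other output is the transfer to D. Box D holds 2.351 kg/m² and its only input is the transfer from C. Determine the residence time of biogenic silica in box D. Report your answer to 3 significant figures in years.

Box A: F(A→B) = (0.01511 + 0.01835) − 0.01192 = 0.021540 kg/m²/yr.
Box B: F(B→C) = (0.021540 + 0.009546) − 0.01314 = 0.017946 kg/m²/yr.
Box C: F(C→D) = (0.017946 + 0.01293) − 0.009012 = 0.021864 kg/m²/yr.
Box D throughput = its input = 0.021864 kg/m²/yr; τ = 2.351 / 0.021864 = 107.5 yr.

108 yr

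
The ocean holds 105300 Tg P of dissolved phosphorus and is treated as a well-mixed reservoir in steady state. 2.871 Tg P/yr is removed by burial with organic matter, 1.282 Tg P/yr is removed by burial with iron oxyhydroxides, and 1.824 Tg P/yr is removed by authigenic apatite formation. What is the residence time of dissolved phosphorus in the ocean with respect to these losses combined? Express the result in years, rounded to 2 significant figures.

18000 yr

Total removal = 2.871 + 1.282 + 1.824 = 5.9770 Tg P/yr.
τ = M / ΣF_out = 105300 / 5.9770 = 17620 yr.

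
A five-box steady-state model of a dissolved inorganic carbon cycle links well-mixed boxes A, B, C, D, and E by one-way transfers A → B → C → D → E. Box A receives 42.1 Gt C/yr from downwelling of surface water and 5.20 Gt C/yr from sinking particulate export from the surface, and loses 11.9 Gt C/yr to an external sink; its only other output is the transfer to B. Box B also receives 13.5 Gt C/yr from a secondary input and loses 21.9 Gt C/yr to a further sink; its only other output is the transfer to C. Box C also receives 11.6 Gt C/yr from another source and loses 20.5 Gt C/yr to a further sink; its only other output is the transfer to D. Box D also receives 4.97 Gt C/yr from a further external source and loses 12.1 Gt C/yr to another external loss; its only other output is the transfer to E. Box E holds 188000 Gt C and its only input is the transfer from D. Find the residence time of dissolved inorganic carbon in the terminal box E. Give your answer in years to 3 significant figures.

Box A: F(A→B) = (42.1 + 5.20) − 11.9 = 35.400 Gt C/yr.
Box B: F(B→C) = (35.400 + 13.5) − 21.9 = 27.000 Gt C/yr.
Box C: F(C→D) = (27.000 + 11.6) − 20.5 = 18.100 Gt C/yr.
Box D: F(D→E) = (18.100 + 4.97) − 12.1 = 10.970 Gt C/yr.
Box E throughput = its input = 10.970 Gt C/yr; τ = 188000 / 10.970 = 17140 yr.

17100 yr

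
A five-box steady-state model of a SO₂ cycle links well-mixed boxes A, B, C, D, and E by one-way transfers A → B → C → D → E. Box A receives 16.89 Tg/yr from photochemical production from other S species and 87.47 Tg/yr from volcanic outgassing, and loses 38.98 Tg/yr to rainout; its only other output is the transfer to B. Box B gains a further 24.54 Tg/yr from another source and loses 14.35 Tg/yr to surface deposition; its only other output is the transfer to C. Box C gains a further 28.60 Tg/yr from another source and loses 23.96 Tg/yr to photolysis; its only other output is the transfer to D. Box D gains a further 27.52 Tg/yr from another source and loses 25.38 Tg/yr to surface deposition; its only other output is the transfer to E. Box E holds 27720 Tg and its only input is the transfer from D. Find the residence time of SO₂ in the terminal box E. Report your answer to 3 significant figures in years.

337 yr

Box A: F(A→B) = (16.89 + 87.47) − 38.98 = 65.380 Tg/yr.
Box B: F(B→C) = (65.380 + 24.54) − 14.35 = 75.570 Tg/yr.
Box C: F(C→D) = (75.570 + 28.60) − 23.96 = 80.210 Tg/yr.
Box D: F(D→E) = (80.210 + 27.52) − 25.38 = 82.350 Tg/yr.
Box E throughput = its input = 82.350 Tg/yr; τ = 27720 / 82.350 = 336.6 yr.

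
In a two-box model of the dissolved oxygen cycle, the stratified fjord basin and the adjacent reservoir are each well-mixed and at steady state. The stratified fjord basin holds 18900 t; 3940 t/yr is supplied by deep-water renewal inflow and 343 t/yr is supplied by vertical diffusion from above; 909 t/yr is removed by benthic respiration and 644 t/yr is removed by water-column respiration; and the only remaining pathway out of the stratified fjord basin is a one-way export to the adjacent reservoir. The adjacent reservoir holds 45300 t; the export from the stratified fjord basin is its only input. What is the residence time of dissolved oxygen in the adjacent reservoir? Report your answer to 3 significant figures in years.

Balance the stratified fjord basin: ΣF_in = 3940 + 343 = 4283.0 t/yr.
Export to the adjacent reservoir = ΣF_in − (909 + 644) = 2730.0 t/yr.
At steady state the output of the adjacent reservoir equals its input, 2730.0 t/yr.
τ = M / F = 45300 / 2730.0 = 16.59 yr.

16.6 yr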